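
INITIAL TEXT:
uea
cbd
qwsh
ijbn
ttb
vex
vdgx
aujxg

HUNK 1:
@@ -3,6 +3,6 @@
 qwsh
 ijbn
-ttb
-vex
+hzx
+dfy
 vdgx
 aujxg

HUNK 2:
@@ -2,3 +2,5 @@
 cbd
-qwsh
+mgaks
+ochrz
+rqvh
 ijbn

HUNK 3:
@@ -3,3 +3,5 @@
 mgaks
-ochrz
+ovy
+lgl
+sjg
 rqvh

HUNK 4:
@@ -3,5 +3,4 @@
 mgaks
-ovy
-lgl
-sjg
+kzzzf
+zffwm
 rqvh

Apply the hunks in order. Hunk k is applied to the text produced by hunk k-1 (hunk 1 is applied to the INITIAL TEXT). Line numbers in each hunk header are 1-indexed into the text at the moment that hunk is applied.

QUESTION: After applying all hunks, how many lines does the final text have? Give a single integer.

Hunk 1: at line 3 remove [ttb,vex] add [hzx,dfy] -> 8 lines: uea cbd qwsh ijbn hzx dfy vdgx aujxg
Hunk 2: at line 2 remove [qwsh] add [mgaks,ochrz,rqvh] -> 10 lines: uea cbd mgaks ochrz rqvh ijbn hzx dfy vdgx aujxg
Hunk 3: at line 3 remove [ochrz] add [ovy,lgl,sjg] -> 12 lines: uea cbd mgaks ovy lgl sjg rqvh ijbn hzx dfy vdgx aujxg
Hunk 4: at line 3 remove [ovy,lgl,sjg] add [kzzzf,zffwm] -> 11 lines: uea cbd mgaks kzzzf zffwm rqvh ijbn hzx dfy vdgx aujxg
Final line count: 11

Answer: 11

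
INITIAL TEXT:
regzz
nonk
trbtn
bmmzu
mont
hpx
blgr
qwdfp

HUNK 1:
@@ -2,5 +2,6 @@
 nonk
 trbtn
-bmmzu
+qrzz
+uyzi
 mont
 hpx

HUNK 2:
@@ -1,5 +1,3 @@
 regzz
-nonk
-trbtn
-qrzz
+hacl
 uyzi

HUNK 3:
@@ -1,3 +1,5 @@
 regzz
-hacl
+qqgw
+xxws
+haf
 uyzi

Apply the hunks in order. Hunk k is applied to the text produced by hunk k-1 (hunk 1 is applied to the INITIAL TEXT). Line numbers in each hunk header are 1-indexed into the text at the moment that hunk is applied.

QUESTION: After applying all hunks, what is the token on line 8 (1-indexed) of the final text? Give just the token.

Hunk 1: at line 2 remove [bmmzu] add [qrzz,uyzi] -> 9 lines: regzz nonk trbtn qrzz uyzi mont hpx blgr qwdfp
Hunk 2: at line 1 remove [nonk,trbtn,qrzz] add [hacl] -> 7 lines: regzz hacl uyzi mont hpx blgr qwdfp
Hunk 3: at line 1 remove [hacl] add [qqgw,xxws,haf] -> 9 lines: regzz qqgw xxws haf uyzi mont hpx blgr qwdfp
Final line 8: blgr

Answer: blgr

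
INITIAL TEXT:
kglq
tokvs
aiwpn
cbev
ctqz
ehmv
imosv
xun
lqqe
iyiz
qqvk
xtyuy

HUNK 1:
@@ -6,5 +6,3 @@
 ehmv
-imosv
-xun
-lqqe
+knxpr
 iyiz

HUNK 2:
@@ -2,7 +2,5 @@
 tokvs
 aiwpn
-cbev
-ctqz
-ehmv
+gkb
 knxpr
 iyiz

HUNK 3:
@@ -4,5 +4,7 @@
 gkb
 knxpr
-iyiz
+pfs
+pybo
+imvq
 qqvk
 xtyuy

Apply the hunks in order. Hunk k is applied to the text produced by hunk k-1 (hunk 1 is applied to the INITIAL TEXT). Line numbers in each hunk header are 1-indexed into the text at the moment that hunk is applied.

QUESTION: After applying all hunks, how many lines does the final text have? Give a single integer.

Hunk 1: at line 6 remove [imosv,xun,lqqe] add [knxpr] -> 10 lines: kglq tokvs aiwpn cbev ctqz ehmv knxpr iyiz qqvk xtyuy
Hunk 2: at line 2 remove [cbev,ctqz,ehmv] add [gkb] -> 8 lines: kglq tokvs aiwpn gkb knxpr iyiz qqvk xtyuy
Hunk 3: at line 4 remove [iyiz] add [pfs,pybo,imvq] -> 10 lines: kglq tokvs aiwpn gkb knxpr pfs pybo imvq qqvk xtyuy
Final line count: 10

Answer: 10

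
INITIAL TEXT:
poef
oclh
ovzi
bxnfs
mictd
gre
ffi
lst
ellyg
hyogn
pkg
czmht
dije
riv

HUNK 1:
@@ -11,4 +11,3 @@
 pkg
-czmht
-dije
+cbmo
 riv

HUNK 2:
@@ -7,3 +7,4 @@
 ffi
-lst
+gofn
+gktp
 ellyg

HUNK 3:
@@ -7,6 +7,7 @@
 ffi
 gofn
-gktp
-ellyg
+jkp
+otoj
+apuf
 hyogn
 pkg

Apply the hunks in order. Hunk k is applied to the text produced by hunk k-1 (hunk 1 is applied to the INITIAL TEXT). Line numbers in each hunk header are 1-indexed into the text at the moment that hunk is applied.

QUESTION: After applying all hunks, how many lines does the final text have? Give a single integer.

Answer: 15

Derivation:
Hunk 1: at line 11 remove [czmht,dije] add [cbmo] -> 13 lines: poef oclh ovzi bxnfs mictd gre ffi lst ellyg hyogn pkg cbmo riv
Hunk 2: at line 7 remove [lst] add [gofn,gktp] -> 14 lines: poef oclh ovzi bxnfs mictd gre ffi gofn gktp ellyg hyogn pkg cbmo riv
Hunk 3: at line 7 remove [gktp,ellyg] add [jkp,otoj,apuf] -> 15 lines: poef oclh ovzi bxnfs mictd gre ffi gofn jkp otoj apuf hyogn pkg cbmo riv
Final line count: 15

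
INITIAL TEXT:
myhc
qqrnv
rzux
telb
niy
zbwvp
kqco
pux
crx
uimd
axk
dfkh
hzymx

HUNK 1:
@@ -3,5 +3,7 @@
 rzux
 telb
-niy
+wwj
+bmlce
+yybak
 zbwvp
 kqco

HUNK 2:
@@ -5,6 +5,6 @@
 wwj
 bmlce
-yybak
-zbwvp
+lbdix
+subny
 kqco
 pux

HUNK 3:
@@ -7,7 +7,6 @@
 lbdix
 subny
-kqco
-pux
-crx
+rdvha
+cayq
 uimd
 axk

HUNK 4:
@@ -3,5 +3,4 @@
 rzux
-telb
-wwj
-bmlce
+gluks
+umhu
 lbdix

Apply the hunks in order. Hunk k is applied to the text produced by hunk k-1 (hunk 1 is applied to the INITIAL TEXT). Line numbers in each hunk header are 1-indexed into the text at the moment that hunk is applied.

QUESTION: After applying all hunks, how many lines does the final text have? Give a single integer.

Answer: 13

Derivation:
Hunk 1: at line 3 remove [niy] add [wwj,bmlce,yybak] -> 15 lines: myhc qqrnv rzux telb wwj bmlce yybak zbwvp kqco pux crx uimd axk dfkh hzymx
Hunk 2: at line 5 remove [yybak,zbwvp] add [lbdix,subny] -> 15 lines: myhc qqrnv rzux telb wwj bmlce lbdix subny kqco pux crx uimd axk dfkh hzymx
Hunk 3: at line 7 remove [kqco,pux,crx] add [rdvha,cayq] -> 14 lines: myhc qqrnv rzux telb wwj bmlce lbdix subny rdvha cayq uimd axk dfkh hzymx
Hunk 4: at line 3 remove [telb,wwj,bmlce] add [gluks,umhu] -> 13 lines: myhc qqrnv rzux gluks umhu lbdix subny rdvha cayq uimd axk dfkh hzymx
Final line count: 13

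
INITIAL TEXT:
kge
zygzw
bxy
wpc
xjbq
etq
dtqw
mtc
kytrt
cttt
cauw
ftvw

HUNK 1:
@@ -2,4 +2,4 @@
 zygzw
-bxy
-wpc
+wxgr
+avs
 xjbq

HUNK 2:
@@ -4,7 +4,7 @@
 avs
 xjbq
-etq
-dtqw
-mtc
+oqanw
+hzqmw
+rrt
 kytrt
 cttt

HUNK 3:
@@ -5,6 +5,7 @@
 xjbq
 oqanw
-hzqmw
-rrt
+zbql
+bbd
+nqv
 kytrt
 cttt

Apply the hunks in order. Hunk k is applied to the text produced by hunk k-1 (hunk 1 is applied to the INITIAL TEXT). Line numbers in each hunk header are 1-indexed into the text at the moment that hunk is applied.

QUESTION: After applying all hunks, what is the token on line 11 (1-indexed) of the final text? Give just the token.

Hunk 1: at line 2 remove [bxy,wpc] add [wxgr,avs] -> 12 lines: kge zygzw wxgr avs xjbq etq dtqw mtc kytrt cttt cauw ftvw
Hunk 2: at line 4 remove [etq,dtqw,mtc] add [oqanw,hzqmw,rrt] -> 12 lines: kge zygzw wxgr avs xjbq oqanw hzqmw rrt kytrt cttt cauw ftvw
Hunk 3: at line 5 remove [hzqmw,rrt] add [zbql,bbd,nqv] -> 13 lines: kge zygzw wxgr avs xjbq oqanw zbql bbd nqv kytrt cttt cauw ftvw
Final line 11: cttt

Answer: cttt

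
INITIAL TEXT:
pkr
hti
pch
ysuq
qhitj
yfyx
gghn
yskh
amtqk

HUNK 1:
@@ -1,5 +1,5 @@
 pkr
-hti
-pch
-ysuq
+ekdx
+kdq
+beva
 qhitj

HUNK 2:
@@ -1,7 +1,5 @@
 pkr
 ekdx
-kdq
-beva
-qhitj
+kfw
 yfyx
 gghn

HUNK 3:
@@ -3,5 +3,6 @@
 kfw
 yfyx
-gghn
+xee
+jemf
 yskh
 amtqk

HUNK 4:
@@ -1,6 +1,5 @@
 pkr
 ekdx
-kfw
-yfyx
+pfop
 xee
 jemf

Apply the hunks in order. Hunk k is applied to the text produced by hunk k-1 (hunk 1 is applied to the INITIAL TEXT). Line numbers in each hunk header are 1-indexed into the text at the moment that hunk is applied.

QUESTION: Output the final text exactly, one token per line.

Hunk 1: at line 1 remove [hti,pch,ysuq] add [ekdx,kdq,beva] -> 9 lines: pkr ekdx kdq beva qhitj yfyx gghn yskh amtqk
Hunk 2: at line 1 remove [kdq,beva,qhitj] add [kfw] -> 7 lines: pkr ekdx kfw yfyx gghn yskh amtqk
Hunk 3: at line 3 remove [gghn] add [xee,jemf] -> 8 lines: pkr ekdx kfw yfyx xee jemf yskh amtqk
Hunk 4: at line 1 remove [kfw,yfyx] add [pfop] -> 7 lines: pkr ekdx pfop xee jemf yskh amtqk

Answer: pkr
ekdx
pfop
xee
jemf
yskh
amtqk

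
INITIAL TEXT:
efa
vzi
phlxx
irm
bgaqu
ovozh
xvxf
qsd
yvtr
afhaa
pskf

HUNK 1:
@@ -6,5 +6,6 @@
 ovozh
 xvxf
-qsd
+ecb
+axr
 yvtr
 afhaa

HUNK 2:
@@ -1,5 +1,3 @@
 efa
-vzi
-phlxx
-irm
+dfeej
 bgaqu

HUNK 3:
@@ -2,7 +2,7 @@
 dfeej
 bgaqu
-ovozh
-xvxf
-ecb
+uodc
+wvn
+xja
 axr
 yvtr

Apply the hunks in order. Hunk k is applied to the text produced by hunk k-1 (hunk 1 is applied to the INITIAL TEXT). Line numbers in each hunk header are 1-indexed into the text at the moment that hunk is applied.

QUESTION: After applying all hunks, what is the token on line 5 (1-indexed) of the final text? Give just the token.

Answer: wvn

Derivation:
Hunk 1: at line 6 remove [qsd] add [ecb,axr] -> 12 lines: efa vzi phlxx irm bgaqu ovozh xvxf ecb axr yvtr afhaa pskf
Hunk 2: at line 1 remove [vzi,phlxx,irm] add [dfeej] -> 10 lines: efa dfeej bgaqu ovozh xvxf ecb axr yvtr afhaa pskf
Hunk 3: at line 2 remove [ovozh,xvxf,ecb] add [uodc,wvn,xja] -> 10 lines: efa dfeej bgaqu uodc wvn xja axr yvtr afhaa pskf
Final line 5: wvn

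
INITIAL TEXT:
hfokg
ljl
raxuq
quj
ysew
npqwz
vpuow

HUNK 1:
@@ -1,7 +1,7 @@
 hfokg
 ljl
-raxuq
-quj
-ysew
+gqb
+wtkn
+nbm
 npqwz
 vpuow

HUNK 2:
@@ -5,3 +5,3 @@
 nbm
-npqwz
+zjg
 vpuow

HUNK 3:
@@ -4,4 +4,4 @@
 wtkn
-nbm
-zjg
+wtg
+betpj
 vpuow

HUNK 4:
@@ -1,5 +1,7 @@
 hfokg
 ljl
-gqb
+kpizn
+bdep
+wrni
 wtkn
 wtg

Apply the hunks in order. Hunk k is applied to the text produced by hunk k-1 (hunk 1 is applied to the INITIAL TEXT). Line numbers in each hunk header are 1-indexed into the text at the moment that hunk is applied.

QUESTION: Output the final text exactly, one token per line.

Answer: hfokg
ljl
kpizn
bdep
wrni
wtkn
wtg
betpj
vpuow

Derivation:
Hunk 1: at line 1 remove [raxuq,quj,ysew] add [gqb,wtkn,nbm] -> 7 lines: hfokg ljl gqb wtkn nbm npqwz vpuow
Hunk 2: at line 5 remove [npqwz] add [zjg] -> 7 lines: hfokg ljl gqb wtkn nbm zjg vpuow
Hunk 3: at line 4 remove [nbm,zjg] add [wtg,betpj] -> 7 lines: hfokg ljl gqb wtkn wtg betpj vpuow
Hunk 4: at line 1 remove [gqb] add [kpizn,bdep,wrni] -> 9 lines: hfokg ljl kpizn bdep wrni wtkn wtg betpj vpuow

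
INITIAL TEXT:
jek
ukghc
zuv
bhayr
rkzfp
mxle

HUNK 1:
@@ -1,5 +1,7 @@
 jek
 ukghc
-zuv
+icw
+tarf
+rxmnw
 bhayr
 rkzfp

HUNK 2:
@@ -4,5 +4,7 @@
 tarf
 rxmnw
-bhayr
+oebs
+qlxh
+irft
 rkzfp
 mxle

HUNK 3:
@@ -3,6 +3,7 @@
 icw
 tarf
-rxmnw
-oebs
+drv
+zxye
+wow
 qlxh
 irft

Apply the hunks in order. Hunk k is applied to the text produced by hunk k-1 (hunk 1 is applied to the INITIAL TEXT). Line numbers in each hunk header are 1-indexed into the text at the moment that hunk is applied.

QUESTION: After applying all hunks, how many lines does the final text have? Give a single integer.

Answer: 11

Derivation:
Hunk 1: at line 1 remove [zuv] add [icw,tarf,rxmnw] -> 8 lines: jek ukghc icw tarf rxmnw bhayr rkzfp mxle
Hunk 2: at line 4 remove [bhayr] add [oebs,qlxh,irft] -> 10 lines: jek ukghc icw tarf rxmnw oebs qlxh irft rkzfp mxle
Hunk 3: at line 3 remove [rxmnw,oebs] add [drv,zxye,wow] -> 11 lines: jek ukghc icw tarf drv zxye wow qlxh irft rkzfp mxle
Final line count: 11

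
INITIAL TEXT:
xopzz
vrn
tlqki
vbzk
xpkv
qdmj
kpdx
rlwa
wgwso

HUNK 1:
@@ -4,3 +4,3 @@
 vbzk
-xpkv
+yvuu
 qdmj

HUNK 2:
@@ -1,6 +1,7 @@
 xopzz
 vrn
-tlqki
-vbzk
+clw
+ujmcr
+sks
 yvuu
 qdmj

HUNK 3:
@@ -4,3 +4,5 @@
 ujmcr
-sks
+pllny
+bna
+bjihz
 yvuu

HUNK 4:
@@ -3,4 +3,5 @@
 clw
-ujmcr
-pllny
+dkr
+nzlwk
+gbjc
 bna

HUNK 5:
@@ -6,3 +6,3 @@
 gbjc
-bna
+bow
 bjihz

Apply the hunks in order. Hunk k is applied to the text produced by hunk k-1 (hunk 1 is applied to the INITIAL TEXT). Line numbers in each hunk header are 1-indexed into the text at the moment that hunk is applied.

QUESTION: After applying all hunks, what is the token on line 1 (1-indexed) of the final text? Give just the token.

Answer: xopzz

Derivation:
Hunk 1: at line 4 remove [xpkv] add [yvuu] -> 9 lines: xopzz vrn tlqki vbzk yvuu qdmj kpdx rlwa wgwso
Hunk 2: at line 1 remove [tlqki,vbzk] add [clw,ujmcr,sks] -> 10 lines: xopzz vrn clw ujmcr sks yvuu qdmj kpdx rlwa wgwso
Hunk 3: at line 4 remove [sks] add [pllny,bna,bjihz] -> 12 lines: xopzz vrn clw ujmcr pllny bna bjihz yvuu qdmj kpdx rlwa wgwso
Hunk 4: at line 3 remove [ujmcr,pllny] add [dkr,nzlwk,gbjc] -> 13 lines: xopzz vrn clw dkr nzlwk gbjc bna bjihz yvuu qdmj kpdx rlwa wgwso
Hunk 5: at line 6 remove [bna] add [bow] -> 13 lines: xopzz vrn clw dkr nzlwk gbjc bow bjihz yvuu qdmj kpdx rlwa wgwso
Final line 1: xopzz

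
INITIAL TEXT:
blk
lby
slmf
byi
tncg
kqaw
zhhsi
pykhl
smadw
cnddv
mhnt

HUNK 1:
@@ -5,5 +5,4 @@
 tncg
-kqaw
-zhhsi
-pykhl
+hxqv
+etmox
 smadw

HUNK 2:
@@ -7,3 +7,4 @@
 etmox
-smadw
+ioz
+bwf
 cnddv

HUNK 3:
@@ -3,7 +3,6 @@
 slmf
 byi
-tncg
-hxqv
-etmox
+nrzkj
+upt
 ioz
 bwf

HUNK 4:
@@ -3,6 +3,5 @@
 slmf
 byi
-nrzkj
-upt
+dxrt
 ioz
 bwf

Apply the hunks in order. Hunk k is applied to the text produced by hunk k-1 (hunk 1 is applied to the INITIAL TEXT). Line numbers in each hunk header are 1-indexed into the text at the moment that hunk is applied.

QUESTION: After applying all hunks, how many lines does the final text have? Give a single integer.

Hunk 1: at line 5 remove [kqaw,zhhsi,pykhl] add [hxqv,etmox] -> 10 lines: blk lby slmf byi tncg hxqv etmox smadw cnddv mhnt
Hunk 2: at line 7 remove [smadw] add [ioz,bwf] -> 11 lines: blk lby slmf byi tncg hxqv etmox ioz bwf cnddv mhnt
Hunk 3: at line 3 remove [tncg,hxqv,etmox] add [nrzkj,upt] -> 10 lines: blk lby slmf byi nrzkj upt ioz bwf cnddv mhnt
Hunk 4: at line 3 remove [nrzkj,upt] add [dxrt] -> 9 lines: blk lby slmf byi dxrt ioz bwf cnddv mhnt
Final line count: 9

Answer: 9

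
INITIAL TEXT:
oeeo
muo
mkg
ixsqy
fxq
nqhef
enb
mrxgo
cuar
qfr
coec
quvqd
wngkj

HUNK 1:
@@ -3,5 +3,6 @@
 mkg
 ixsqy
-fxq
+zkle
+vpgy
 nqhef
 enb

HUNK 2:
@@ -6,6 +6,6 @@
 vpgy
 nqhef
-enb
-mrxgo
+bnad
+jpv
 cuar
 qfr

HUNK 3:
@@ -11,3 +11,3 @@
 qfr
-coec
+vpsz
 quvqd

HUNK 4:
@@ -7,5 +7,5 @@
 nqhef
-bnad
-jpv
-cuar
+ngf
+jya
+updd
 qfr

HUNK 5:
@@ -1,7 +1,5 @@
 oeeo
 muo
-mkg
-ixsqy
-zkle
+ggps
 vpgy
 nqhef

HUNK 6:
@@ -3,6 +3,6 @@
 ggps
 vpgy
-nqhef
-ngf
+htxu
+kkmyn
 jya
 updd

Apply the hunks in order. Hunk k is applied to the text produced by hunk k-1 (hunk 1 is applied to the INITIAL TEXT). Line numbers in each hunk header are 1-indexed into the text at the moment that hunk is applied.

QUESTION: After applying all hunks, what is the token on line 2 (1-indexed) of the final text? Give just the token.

Answer: muo

Derivation:
Hunk 1: at line 3 remove [fxq] add [zkle,vpgy] -> 14 lines: oeeo muo mkg ixsqy zkle vpgy nqhef enb mrxgo cuar qfr coec quvqd wngkj
Hunk 2: at line 6 remove [enb,mrxgo] add [bnad,jpv] -> 14 lines: oeeo muo mkg ixsqy zkle vpgy nqhef bnad jpv cuar qfr coec quvqd wngkj
Hunk 3: at line 11 remove [coec] add [vpsz] -> 14 lines: oeeo muo mkg ixsqy zkle vpgy nqhef bnad jpv cuar qfr vpsz quvqd wngkj
Hunk 4: at line 7 remove [bnad,jpv,cuar] add [ngf,jya,updd] -> 14 lines: oeeo muo mkg ixsqy zkle vpgy nqhef ngf jya updd qfr vpsz quvqd wngkj
Hunk 5: at line 1 remove [mkg,ixsqy,zkle] add [ggps] -> 12 lines: oeeo muo ggps vpgy nqhef ngf jya updd qfr vpsz quvqd wngkj
Hunk 6: at line 3 remove [nqhef,ngf] add [htxu,kkmyn] -> 12 lines: oeeo muo ggps vpgy htxu kkmyn jya updd qfr vpsz quvqd wngkj
Final line 2: muo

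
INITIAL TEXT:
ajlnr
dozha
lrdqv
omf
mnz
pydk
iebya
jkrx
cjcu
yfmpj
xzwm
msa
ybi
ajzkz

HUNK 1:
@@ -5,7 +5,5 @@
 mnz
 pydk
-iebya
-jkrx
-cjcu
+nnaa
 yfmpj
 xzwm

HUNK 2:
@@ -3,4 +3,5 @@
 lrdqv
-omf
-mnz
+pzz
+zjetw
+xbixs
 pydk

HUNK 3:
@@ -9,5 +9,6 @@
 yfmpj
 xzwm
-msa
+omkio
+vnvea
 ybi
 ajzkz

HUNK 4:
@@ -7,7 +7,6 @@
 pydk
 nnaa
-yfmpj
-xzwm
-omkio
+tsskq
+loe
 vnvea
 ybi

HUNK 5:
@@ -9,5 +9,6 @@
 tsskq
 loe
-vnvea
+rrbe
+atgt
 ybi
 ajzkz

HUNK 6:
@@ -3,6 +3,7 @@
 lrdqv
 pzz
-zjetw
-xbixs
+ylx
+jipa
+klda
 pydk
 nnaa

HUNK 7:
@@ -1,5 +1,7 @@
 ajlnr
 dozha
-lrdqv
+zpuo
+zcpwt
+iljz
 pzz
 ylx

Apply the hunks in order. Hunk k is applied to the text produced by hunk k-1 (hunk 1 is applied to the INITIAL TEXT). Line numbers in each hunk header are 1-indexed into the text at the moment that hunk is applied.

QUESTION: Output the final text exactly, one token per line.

Hunk 1: at line 5 remove [iebya,jkrx,cjcu] add [nnaa] -> 12 lines: ajlnr dozha lrdqv omf mnz pydk nnaa yfmpj xzwm msa ybi ajzkz
Hunk 2: at line 3 remove [omf,mnz] add [pzz,zjetw,xbixs] -> 13 lines: ajlnr dozha lrdqv pzz zjetw xbixs pydk nnaa yfmpj xzwm msa ybi ajzkz
Hunk 3: at line 9 remove [msa] add [omkio,vnvea] -> 14 lines: ajlnr dozha lrdqv pzz zjetw xbixs pydk nnaa yfmpj xzwm omkio vnvea ybi ajzkz
Hunk 4: at line 7 remove [yfmpj,xzwm,omkio] add [tsskq,loe] -> 13 lines: ajlnr dozha lrdqv pzz zjetw xbixs pydk nnaa tsskq loe vnvea ybi ajzkz
Hunk 5: at line 9 remove [vnvea] add [rrbe,atgt] -> 14 lines: ajlnr dozha lrdqv pzz zjetw xbixs pydk nnaa tsskq loe rrbe atgt ybi ajzkz
Hunk 6: at line 3 remove [zjetw,xbixs] add [ylx,jipa,klda] -> 15 lines: ajlnr dozha lrdqv pzz ylx jipa klda pydk nnaa tsskq loe rrbe atgt ybi ajzkz
Hunk 7: at line 1 remove [lrdqv] add [zpuo,zcpwt,iljz] -> 17 lines: ajlnr dozha zpuo zcpwt iljz pzz ylx jipa klda pydk nnaa tsskq loe rrbe atgt ybi ajzkz

Answer: ajlnr
dozha
zpuo
zcpwt
iljz
pzz
ylx
jipa
klda
pydk
nnaa
tsskq
loe
rrbe
atgt
ybi
ajzkz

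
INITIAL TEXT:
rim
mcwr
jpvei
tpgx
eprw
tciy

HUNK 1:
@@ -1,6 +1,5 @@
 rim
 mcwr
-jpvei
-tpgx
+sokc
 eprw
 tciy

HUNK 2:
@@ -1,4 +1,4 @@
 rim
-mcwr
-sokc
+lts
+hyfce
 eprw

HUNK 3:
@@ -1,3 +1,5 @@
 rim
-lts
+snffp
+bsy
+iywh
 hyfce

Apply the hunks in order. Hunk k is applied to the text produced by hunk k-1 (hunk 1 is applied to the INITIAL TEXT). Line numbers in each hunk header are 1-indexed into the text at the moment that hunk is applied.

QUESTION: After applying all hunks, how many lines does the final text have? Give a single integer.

Answer: 7

Derivation:
Hunk 1: at line 1 remove [jpvei,tpgx] add [sokc] -> 5 lines: rim mcwr sokc eprw tciy
Hunk 2: at line 1 remove [mcwr,sokc] add [lts,hyfce] -> 5 lines: rim lts hyfce eprw tciy
Hunk 3: at line 1 remove [lts] add [snffp,bsy,iywh] -> 7 lines: rim snffp bsy iywh hyfce eprw tciy
Final line count: 7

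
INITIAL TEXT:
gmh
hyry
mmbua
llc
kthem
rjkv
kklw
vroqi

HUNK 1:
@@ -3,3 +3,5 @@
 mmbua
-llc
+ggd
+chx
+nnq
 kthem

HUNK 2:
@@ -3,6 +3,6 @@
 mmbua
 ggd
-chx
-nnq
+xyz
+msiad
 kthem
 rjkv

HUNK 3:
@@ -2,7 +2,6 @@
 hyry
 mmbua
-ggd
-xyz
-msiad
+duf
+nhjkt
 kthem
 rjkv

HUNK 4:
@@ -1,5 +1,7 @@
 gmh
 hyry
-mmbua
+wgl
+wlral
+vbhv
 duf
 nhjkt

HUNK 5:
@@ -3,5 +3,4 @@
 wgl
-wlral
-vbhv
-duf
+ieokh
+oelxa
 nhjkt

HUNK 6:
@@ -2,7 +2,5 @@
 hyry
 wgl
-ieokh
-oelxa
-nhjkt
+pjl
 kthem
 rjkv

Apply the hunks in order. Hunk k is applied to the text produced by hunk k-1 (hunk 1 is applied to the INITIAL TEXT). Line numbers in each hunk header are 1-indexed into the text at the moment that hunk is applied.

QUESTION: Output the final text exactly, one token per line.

Answer: gmh
hyry
wgl
pjl
kthem
rjkv
kklw
vroqi

Derivation:
Hunk 1: at line 3 remove [llc] add [ggd,chx,nnq] -> 10 lines: gmh hyry mmbua ggd chx nnq kthem rjkv kklw vroqi
Hunk 2: at line 3 remove [chx,nnq] add [xyz,msiad] -> 10 lines: gmh hyry mmbua ggd xyz msiad kthem rjkv kklw vroqi
Hunk 3: at line 2 remove [ggd,xyz,msiad] add [duf,nhjkt] -> 9 lines: gmh hyry mmbua duf nhjkt kthem rjkv kklw vroqi
Hunk 4: at line 1 remove [mmbua] add [wgl,wlral,vbhv] -> 11 lines: gmh hyry wgl wlral vbhv duf nhjkt kthem rjkv kklw vroqi
Hunk 5: at line 3 remove [wlral,vbhv,duf] add [ieokh,oelxa] -> 10 lines: gmh hyry wgl ieokh oelxa nhjkt kthem rjkv kklw vroqi
Hunk 6: at line 2 remove [ieokh,oelxa,nhjkt] add [pjl] -> 8 lines: gmh hyry wgl pjl kthem rjkv kklw vroqi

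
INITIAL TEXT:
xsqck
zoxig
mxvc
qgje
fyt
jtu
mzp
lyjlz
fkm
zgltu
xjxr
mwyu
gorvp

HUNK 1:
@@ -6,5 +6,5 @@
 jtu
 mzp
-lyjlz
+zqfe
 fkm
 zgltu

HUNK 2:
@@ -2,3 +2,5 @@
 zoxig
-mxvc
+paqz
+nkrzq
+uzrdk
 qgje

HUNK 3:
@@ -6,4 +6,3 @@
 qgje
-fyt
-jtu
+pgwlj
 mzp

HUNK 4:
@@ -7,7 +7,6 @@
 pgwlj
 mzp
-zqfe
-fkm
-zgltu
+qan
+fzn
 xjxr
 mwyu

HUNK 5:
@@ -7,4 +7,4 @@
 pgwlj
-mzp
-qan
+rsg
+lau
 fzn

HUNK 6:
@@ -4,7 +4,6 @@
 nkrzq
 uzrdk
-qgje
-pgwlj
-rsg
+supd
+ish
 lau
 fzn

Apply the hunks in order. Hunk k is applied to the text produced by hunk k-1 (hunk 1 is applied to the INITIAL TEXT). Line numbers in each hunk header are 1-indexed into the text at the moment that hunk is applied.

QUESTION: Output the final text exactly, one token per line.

Hunk 1: at line 6 remove [lyjlz] add [zqfe] -> 13 lines: xsqck zoxig mxvc qgje fyt jtu mzp zqfe fkm zgltu xjxr mwyu gorvp
Hunk 2: at line 2 remove [mxvc] add [paqz,nkrzq,uzrdk] -> 15 lines: xsqck zoxig paqz nkrzq uzrdk qgje fyt jtu mzp zqfe fkm zgltu xjxr mwyu gorvp
Hunk 3: at line 6 remove [fyt,jtu] add [pgwlj] -> 14 lines: xsqck zoxig paqz nkrzq uzrdk qgje pgwlj mzp zqfe fkm zgltu xjxr mwyu gorvp
Hunk 4: at line 7 remove [zqfe,fkm,zgltu] add [qan,fzn] -> 13 lines: xsqck zoxig paqz nkrzq uzrdk qgje pgwlj mzp qan fzn xjxr mwyu gorvp
Hunk 5: at line 7 remove [mzp,qan] add [rsg,lau] -> 13 lines: xsqck zoxig paqz nkrzq uzrdk qgje pgwlj rsg lau fzn xjxr mwyu gorvp
Hunk 6: at line 4 remove [qgje,pgwlj,rsg] add [supd,ish] -> 12 lines: xsqck zoxig paqz nkrzq uzrdk supd ish lau fzn xjxr mwyu gorvp

Answer: xsqck
zoxig
paqz
nkrzq
uzrdk
supd
ish
lau
fzn
xjxr
mwyu
gorvp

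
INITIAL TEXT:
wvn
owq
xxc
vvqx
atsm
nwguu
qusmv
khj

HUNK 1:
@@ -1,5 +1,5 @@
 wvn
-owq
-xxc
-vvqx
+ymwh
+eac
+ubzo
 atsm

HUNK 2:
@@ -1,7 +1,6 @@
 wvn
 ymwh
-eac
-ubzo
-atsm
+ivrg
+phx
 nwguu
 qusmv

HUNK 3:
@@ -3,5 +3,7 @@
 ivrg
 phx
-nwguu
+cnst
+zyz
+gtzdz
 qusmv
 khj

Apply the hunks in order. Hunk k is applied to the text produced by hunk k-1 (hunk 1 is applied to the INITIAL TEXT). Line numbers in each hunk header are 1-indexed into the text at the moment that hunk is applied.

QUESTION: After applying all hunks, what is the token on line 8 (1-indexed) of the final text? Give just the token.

Answer: qusmv

Derivation:
Hunk 1: at line 1 remove [owq,xxc,vvqx] add [ymwh,eac,ubzo] -> 8 lines: wvn ymwh eac ubzo atsm nwguu qusmv khj
Hunk 2: at line 1 remove [eac,ubzo,atsm] add [ivrg,phx] -> 7 lines: wvn ymwh ivrg phx nwguu qusmv khj
Hunk 3: at line 3 remove [nwguu] add [cnst,zyz,gtzdz] -> 9 lines: wvn ymwh ivrg phx cnst zyz gtzdz qusmv khj
Final line 8: qusmv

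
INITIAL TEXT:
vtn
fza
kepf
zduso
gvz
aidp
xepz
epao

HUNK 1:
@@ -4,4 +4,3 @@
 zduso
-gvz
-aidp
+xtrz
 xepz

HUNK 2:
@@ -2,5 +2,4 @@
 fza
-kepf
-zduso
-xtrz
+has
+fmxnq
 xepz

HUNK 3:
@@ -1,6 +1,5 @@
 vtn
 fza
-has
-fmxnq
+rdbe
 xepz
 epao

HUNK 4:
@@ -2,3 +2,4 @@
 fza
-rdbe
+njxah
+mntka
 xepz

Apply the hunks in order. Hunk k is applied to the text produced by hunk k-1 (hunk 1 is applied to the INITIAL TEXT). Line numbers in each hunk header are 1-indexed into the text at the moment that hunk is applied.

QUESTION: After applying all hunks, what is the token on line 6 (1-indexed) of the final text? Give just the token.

Answer: epao

Derivation:
Hunk 1: at line 4 remove [gvz,aidp] add [xtrz] -> 7 lines: vtn fza kepf zduso xtrz xepz epao
Hunk 2: at line 2 remove [kepf,zduso,xtrz] add [has,fmxnq] -> 6 lines: vtn fza has fmxnq xepz epao
Hunk 3: at line 1 remove [has,fmxnq] add [rdbe] -> 5 lines: vtn fza rdbe xepz epao
Hunk 4: at line 2 remove [rdbe] add [njxah,mntka] -> 6 lines: vtn fza njxah mntka xepz epao
Final line 6: epao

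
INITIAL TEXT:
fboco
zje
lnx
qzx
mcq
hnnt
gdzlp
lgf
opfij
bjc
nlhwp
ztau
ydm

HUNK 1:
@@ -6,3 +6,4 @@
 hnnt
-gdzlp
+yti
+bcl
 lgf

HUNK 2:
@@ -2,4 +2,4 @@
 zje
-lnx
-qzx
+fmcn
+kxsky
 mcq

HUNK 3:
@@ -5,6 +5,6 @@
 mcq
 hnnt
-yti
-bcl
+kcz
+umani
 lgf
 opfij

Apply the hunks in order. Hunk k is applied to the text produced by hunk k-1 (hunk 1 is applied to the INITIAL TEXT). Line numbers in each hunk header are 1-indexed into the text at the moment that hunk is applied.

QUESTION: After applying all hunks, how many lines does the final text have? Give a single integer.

Hunk 1: at line 6 remove [gdzlp] add [yti,bcl] -> 14 lines: fboco zje lnx qzx mcq hnnt yti bcl lgf opfij bjc nlhwp ztau ydm
Hunk 2: at line 2 remove [lnx,qzx] add [fmcn,kxsky] -> 14 lines: fboco zje fmcn kxsky mcq hnnt yti bcl lgf opfij bjc nlhwp ztau ydm
Hunk 3: at line 5 remove [yti,bcl] add [kcz,umani] -> 14 lines: fboco zje fmcn kxsky mcq hnnt kcz umani lgf opfij bjc nlhwp ztau ydm
Final line count: 14

Answer: 14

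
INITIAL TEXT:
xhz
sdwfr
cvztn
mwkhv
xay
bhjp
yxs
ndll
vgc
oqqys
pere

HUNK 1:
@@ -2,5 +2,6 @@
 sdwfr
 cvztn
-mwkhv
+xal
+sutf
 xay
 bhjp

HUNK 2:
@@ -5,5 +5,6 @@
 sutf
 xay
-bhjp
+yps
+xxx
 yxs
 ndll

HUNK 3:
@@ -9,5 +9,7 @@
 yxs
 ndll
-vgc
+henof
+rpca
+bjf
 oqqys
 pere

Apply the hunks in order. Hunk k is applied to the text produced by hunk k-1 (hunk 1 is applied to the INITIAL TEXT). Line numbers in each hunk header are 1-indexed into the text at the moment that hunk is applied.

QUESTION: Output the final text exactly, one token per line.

Hunk 1: at line 2 remove [mwkhv] add [xal,sutf] -> 12 lines: xhz sdwfr cvztn xal sutf xay bhjp yxs ndll vgc oqqys pere
Hunk 2: at line 5 remove [bhjp] add [yps,xxx] -> 13 lines: xhz sdwfr cvztn xal sutf xay yps xxx yxs ndll vgc oqqys pere
Hunk 3: at line 9 remove [vgc] add [henof,rpca,bjf] -> 15 lines: xhz sdwfr cvztn xal sutf xay yps xxx yxs ndll henof rpca bjf oqqys pere

Answer: xhz
sdwfr
cvztn
xal
sutf
xay
yps
xxx
yxs
ndll
henof
rpca
bjf
oqqys
pere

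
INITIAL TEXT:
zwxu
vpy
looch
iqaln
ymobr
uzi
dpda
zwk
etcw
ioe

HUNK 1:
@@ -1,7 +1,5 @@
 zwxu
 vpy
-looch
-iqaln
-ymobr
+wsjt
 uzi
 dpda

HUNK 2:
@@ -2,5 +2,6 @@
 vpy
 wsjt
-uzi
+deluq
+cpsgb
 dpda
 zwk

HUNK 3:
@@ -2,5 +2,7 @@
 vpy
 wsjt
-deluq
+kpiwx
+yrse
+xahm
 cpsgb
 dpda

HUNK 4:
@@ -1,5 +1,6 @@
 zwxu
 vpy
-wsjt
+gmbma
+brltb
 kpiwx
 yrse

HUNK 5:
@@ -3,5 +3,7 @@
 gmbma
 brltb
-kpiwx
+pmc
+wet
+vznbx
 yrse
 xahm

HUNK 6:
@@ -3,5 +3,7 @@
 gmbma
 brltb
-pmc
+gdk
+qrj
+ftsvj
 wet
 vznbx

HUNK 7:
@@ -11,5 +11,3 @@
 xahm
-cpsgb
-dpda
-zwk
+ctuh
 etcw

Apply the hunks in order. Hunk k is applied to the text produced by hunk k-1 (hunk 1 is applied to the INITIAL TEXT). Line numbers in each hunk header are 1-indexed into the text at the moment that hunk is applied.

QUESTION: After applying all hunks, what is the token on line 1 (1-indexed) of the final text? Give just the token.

Hunk 1: at line 1 remove [looch,iqaln,ymobr] add [wsjt] -> 8 lines: zwxu vpy wsjt uzi dpda zwk etcw ioe
Hunk 2: at line 2 remove [uzi] add [deluq,cpsgb] -> 9 lines: zwxu vpy wsjt deluq cpsgb dpda zwk etcw ioe
Hunk 3: at line 2 remove [deluq] add [kpiwx,yrse,xahm] -> 11 lines: zwxu vpy wsjt kpiwx yrse xahm cpsgb dpda zwk etcw ioe
Hunk 4: at line 1 remove [wsjt] add [gmbma,brltb] -> 12 lines: zwxu vpy gmbma brltb kpiwx yrse xahm cpsgb dpda zwk etcw ioe
Hunk 5: at line 3 remove [kpiwx] add [pmc,wet,vznbx] -> 14 lines: zwxu vpy gmbma brltb pmc wet vznbx yrse xahm cpsgb dpda zwk etcw ioe
Hunk 6: at line 3 remove [pmc] add [gdk,qrj,ftsvj] -> 16 lines: zwxu vpy gmbma brltb gdk qrj ftsvj wet vznbx yrse xahm cpsgb dpda zwk etcw ioe
Hunk 7: at line 11 remove [cpsgb,dpda,zwk] add [ctuh] -> 14 lines: zwxu vpy gmbma brltb gdk qrj ftsvj wet vznbx yrse xahm ctuh etcw ioe
Final line 1: zwxu

Answer: zwxu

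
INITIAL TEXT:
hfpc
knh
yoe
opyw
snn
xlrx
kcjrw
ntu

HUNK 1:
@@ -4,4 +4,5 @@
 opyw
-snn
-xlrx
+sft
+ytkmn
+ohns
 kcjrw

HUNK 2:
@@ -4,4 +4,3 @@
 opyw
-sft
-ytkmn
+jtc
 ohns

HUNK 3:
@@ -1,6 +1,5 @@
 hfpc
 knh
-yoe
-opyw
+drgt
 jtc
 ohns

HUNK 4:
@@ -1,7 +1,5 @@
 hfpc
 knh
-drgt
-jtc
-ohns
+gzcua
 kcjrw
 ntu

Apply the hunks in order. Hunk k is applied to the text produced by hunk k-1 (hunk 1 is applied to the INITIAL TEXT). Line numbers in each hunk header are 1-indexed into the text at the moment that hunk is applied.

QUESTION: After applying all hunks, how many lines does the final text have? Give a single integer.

Answer: 5

Derivation:
Hunk 1: at line 4 remove [snn,xlrx] add [sft,ytkmn,ohns] -> 9 lines: hfpc knh yoe opyw sft ytkmn ohns kcjrw ntu
Hunk 2: at line 4 remove [sft,ytkmn] add [jtc] -> 8 lines: hfpc knh yoe opyw jtc ohns kcjrw ntu
Hunk 3: at line 1 remove [yoe,opyw] add [drgt] -> 7 lines: hfpc knh drgt jtc ohns kcjrw ntu
Hunk 4: at line 1 remove [drgt,jtc,ohns] add [gzcua] -> 5 lines: hfpc knh gzcua kcjrw ntu
Final line count: 5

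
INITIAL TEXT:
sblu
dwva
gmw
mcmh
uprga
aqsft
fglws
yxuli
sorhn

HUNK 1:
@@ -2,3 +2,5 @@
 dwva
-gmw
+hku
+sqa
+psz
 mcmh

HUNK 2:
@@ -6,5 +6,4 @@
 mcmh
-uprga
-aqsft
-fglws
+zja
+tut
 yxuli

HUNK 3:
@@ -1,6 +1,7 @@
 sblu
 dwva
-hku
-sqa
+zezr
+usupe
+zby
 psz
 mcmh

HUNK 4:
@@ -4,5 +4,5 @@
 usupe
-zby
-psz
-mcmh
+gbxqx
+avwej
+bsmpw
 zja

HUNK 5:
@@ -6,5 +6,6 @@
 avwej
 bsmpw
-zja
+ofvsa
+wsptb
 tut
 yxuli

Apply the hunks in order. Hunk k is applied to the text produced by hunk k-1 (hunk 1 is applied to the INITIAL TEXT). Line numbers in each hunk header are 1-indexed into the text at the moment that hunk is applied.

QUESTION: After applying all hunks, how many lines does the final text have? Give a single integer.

Hunk 1: at line 2 remove [gmw] add [hku,sqa,psz] -> 11 lines: sblu dwva hku sqa psz mcmh uprga aqsft fglws yxuli sorhn
Hunk 2: at line 6 remove [uprga,aqsft,fglws] add [zja,tut] -> 10 lines: sblu dwva hku sqa psz mcmh zja tut yxuli sorhn
Hunk 3: at line 1 remove [hku,sqa] add [zezr,usupe,zby] -> 11 lines: sblu dwva zezr usupe zby psz mcmh zja tut yxuli sorhn
Hunk 4: at line 4 remove [zby,psz,mcmh] add [gbxqx,avwej,bsmpw] -> 11 lines: sblu dwva zezr usupe gbxqx avwej bsmpw zja tut yxuli sorhn
Hunk 5: at line 6 remove [zja] add [ofvsa,wsptb] -> 12 lines: sblu dwva zezr usupe gbxqx avwej bsmpw ofvsa wsptb tut yxuli sorhn
Final line count: 12

Answer: 12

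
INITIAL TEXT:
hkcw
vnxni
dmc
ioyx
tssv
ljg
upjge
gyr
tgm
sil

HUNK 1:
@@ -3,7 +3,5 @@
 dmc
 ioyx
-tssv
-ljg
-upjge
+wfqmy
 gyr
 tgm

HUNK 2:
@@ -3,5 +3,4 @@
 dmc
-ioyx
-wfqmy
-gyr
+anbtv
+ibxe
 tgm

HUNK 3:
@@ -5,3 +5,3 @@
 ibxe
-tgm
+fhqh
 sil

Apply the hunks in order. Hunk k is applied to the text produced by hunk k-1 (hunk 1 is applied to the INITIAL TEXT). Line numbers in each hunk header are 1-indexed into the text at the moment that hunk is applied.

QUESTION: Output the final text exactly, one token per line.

Hunk 1: at line 3 remove [tssv,ljg,upjge] add [wfqmy] -> 8 lines: hkcw vnxni dmc ioyx wfqmy gyr tgm sil
Hunk 2: at line 3 remove [ioyx,wfqmy,gyr] add [anbtv,ibxe] -> 7 lines: hkcw vnxni dmc anbtv ibxe tgm sil
Hunk 3: at line 5 remove [tgm] add [fhqh] -> 7 lines: hkcw vnxni dmc anbtv ibxe fhqh sil

Answer: hkcw
vnxni
dmc
anbtv
ibxe
fhqh
sil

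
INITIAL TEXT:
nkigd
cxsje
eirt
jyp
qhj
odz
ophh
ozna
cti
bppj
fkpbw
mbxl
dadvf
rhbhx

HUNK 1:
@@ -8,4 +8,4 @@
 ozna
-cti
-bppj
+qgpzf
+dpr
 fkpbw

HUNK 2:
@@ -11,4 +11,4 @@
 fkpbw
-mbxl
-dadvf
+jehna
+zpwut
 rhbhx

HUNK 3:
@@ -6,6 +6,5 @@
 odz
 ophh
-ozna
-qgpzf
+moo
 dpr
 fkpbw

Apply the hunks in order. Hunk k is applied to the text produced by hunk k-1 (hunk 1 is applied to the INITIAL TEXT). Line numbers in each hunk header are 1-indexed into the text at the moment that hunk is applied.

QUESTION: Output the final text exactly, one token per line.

Hunk 1: at line 8 remove [cti,bppj] add [qgpzf,dpr] -> 14 lines: nkigd cxsje eirt jyp qhj odz ophh ozna qgpzf dpr fkpbw mbxl dadvf rhbhx
Hunk 2: at line 11 remove [mbxl,dadvf] add [jehna,zpwut] -> 14 lines: nkigd cxsje eirt jyp qhj odz ophh ozna qgpzf dpr fkpbw jehna zpwut rhbhx
Hunk 3: at line 6 remove [ozna,qgpzf] add [moo] -> 13 lines: nkigd cxsje eirt jyp qhj odz ophh moo dpr fkpbw jehna zpwut rhbhx

Answer: nkigd
cxsje
eirt
jyp
qhj
odz
ophh
moo
dpr
fkpbw
jehna
zpwut
rhbhx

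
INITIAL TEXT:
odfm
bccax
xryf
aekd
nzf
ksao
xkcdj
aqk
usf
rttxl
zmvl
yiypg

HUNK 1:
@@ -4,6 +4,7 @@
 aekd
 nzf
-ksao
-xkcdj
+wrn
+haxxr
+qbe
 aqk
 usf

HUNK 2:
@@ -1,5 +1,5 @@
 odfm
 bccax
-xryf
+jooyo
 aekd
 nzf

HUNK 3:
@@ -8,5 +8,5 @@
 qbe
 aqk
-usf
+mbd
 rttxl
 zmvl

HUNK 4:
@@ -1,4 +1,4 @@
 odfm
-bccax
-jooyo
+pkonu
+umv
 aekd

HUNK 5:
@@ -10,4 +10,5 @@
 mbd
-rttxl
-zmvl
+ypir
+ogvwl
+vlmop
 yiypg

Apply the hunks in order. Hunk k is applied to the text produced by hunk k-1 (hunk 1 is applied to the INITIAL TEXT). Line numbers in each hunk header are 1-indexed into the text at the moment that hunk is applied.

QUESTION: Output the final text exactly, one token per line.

Hunk 1: at line 4 remove [ksao,xkcdj] add [wrn,haxxr,qbe] -> 13 lines: odfm bccax xryf aekd nzf wrn haxxr qbe aqk usf rttxl zmvl yiypg
Hunk 2: at line 1 remove [xryf] add [jooyo] -> 13 lines: odfm bccax jooyo aekd nzf wrn haxxr qbe aqk usf rttxl zmvl yiypg
Hunk 3: at line 8 remove [usf] add [mbd] -> 13 lines: odfm bccax jooyo aekd nzf wrn haxxr qbe aqk mbd rttxl zmvl yiypg
Hunk 4: at line 1 remove [bccax,jooyo] add [pkonu,umv] -> 13 lines: odfm pkonu umv aekd nzf wrn haxxr qbe aqk mbd rttxl zmvl yiypg
Hunk 5: at line 10 remove [rttxl,zmvl] add [ypir,ogvwl,vlmop] -> 14 lines: odfm pkonu umv aekd nzf wrn haxxr qbe aqk mbd ypir ogvwl vlmop yiypg

Answer: odfm
pkonu
umv
aekd
nzf
wrn
haxxr
qbe
aqk
mbd
ypir
ogvwl
vlmop
yiypg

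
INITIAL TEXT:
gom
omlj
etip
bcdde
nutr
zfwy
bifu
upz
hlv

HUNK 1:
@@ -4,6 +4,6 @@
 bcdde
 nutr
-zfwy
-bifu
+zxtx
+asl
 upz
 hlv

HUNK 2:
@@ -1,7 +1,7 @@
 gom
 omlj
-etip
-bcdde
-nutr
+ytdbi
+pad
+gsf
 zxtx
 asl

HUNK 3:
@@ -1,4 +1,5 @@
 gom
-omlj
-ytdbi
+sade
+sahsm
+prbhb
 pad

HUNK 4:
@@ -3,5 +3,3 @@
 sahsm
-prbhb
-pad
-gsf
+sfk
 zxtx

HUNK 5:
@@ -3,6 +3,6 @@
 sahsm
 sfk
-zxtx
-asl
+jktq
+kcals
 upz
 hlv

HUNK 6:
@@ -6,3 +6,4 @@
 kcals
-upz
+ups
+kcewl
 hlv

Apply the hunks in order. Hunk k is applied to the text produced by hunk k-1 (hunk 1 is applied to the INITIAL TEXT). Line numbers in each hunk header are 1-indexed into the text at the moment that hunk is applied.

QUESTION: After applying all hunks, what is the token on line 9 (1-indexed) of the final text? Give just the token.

Hunk 1: at line 4 remove [zfwy,bifu] add [zxtx,asl] -> 9 lines: gom omlj etip bcdde nutr zxtx asl upz hlv
Hunk 2: at line 1 remove [etip,bcdde,nutr] add [ytdbi,pad,gsf] -> 9 lines: gom omlj ytdbi pad gsf zxtx asl upz hlv
Hunk 3: at line 1 remove [omlj,ytdbi] add [sade,sahsm,prbhb] -> 10 lines: gom sade sahsm prbhb pad gsf zxtx asl upz hlv
Hunk 4: at line 3 remove [prbhb,pad,gsf] add [sfk] -> 8 lines: gom sade sahsm sfk zxtx asl upz hlv
Hunk 5: at line 3 remove [zxtx,asl] add [jktq,kcals] -> 8 lines: gom sade sahsm sfk jktq kcals upz hlv
Hunk 6: at line 6 remove [upz] add [ups,kcewl] -> 9 lines: gom sade sahsm sfk jktq kcals ups kcewl hlv
Final line 9: hlv

Answer: hlv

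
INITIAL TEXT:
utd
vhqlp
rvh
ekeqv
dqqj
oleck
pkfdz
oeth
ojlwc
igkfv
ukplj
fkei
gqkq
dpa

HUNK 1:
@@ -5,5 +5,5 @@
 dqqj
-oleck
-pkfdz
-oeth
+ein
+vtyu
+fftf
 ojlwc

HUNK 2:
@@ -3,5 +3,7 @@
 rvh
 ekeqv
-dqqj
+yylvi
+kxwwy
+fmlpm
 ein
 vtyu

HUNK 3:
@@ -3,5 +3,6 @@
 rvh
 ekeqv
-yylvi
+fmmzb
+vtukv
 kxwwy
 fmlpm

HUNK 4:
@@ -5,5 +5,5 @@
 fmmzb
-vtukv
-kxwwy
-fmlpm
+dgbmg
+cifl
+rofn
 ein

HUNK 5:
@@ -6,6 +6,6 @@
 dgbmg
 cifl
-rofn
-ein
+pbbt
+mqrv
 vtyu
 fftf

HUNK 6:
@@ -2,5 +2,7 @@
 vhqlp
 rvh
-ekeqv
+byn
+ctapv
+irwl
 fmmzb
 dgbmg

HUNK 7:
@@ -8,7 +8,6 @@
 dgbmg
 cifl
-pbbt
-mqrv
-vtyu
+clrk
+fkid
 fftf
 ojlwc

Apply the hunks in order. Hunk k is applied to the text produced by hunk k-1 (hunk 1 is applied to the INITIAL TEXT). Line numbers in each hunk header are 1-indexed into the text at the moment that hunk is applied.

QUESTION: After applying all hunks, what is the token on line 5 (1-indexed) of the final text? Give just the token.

Hunk 1: at line 5 remove [oleck,pkfdz,oeth] add [ein,vtyu,fftf] -> 14 lines: utd vhqlp rvh ekeqv dqqj ein vtyu fftf ojlwc igkfv ukplj fkei gqkq dpa
Hunk 2: at line 3 remove [dqqj] add [yylvi,kxwwy,fmlpm] -> 16 lines: utd vhqlp rvh ekeqv yylvi kxwwy fmlpm ein vtyu fftf ojlwc igkfv ukplj fkei gqkq dpa
Hunk 3: at line 3 remove [yylvi] add [fmmzb,vtukv] -> 17 lines: utd vhqlp rvh ekeqv fmmzb vtukv kxwwy fmlpm ein vtyu fftf ojlwc igkfv ukplj fkei gqkq dpa
Hunk 4: at line 5 remove [vtukv,kxwwy,fmlpm] add [dgbmg,cifl,rofn] -> 17 lines: utd vhqlp rvh ekeqv fmmzb dgbmg cifl rofn ein vtyu fftf ojlwc igkfv ukplj fkei gqkq dpa
Hunk 5: at line 6 remove [rofn,ein] add [pbbt,mqrv] -> 17 lines: utd vhqlp rvh ekeqv fmmzb dgbmg cifl pbbt mqrv vtyu fftf ojlwc igkfv ukplj fkei gqkq dpa
Hunk 6: at line 2 remove [ekeqv] add [byn,ctapv,irwl] -> 19 lines: utd vhqlp rvh byn ctapv irwl fmmzb dgbmg cifl pbbt mqrv vtyu fftf ojlwc igkfv ukplj fkei gqkq dpa
Hunk 7: at line 8 remove [pbbt,mqrv,vtyu] add [clrk,fkid] -> 18 lines: utd vhqlp rvh byn ctapv irwl fmmzb dgbmg cifl clrk fkid fftf ojlwc igkfv ukplj fkei gqkq dpa
Final line 5: ctapv

Answer: ctapv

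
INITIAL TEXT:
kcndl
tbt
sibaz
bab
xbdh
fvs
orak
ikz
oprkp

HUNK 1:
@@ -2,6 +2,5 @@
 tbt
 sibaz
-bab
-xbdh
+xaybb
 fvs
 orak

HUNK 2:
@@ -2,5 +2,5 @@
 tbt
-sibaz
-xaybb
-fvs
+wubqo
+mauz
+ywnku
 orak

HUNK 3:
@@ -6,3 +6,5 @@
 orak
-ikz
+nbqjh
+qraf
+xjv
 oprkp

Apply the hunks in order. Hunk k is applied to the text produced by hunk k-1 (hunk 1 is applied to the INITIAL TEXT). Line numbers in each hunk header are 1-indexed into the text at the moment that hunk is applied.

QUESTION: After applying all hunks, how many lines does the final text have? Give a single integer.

Answer: 10

Derivation:
Hunk 1: at line 2 remove [bab,xbdh] add [xaybb] -> 8 lines: kcndl tbt sibaz xaybb fvs orak ikz oprkp
Hunk 2: at line 2 remove [sibaz,xaybb,fvs] add [wubqo,mauz,ywnku] -> 8 lines: kcndl tbt wubqo mauz ywnku orak ikz oprkp
Hunk 3: at line 6 remove [ikz] add [nbqjh,qraf,xjv] -> 10 lines: kcndl tbt wubqo mauz ywnku orak nbqjh qraf xjv oprkp
Final line count: 10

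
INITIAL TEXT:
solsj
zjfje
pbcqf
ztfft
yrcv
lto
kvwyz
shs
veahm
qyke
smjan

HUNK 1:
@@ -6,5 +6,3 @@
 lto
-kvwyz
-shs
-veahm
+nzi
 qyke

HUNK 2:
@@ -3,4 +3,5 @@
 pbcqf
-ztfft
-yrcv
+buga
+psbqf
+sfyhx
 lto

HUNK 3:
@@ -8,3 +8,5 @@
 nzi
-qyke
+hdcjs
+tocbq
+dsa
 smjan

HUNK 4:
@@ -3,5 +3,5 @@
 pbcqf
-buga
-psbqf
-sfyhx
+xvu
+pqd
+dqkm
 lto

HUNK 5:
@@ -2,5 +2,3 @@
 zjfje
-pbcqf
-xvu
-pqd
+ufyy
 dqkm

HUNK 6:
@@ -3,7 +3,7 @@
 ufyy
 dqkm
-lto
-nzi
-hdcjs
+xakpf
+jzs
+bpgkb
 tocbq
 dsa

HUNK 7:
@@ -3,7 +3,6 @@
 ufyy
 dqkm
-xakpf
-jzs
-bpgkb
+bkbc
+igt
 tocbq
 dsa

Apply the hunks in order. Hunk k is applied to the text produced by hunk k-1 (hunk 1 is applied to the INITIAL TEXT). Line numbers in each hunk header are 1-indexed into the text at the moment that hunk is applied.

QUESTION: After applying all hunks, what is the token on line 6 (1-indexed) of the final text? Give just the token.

Answer: igt

Derivation:
Hunk 1: at line 6 remove [kvwyz,shs,veahm] add [nzi] -> 9 lines: solsj zjfje pbcqf ztfft yrcv lto nzi qyke smjan
Hunk 2: at line 3 remove [ztfft,yrcv] add [buga,psbqf,sfyhx] -> 10 lines: solsj zjfje pbcqf buga psbqf sfyhx lto nzi qyke smjan
Hunk 3: at line 8 remove [qyke] add [hdcjs,tocbq,dsa] -> 12 lines: solsj zjfje pbcqf buga psbqf sfyhx lto nzi hdcjs tocbq dsa smjan
Hunk 4: at line 3 remove [buga,psbqf,sfyhx] add [xvu,pqd,dqkm] -> 12 lines: solsj zjfje pbcqf xvu pqd dqkm lto nzi hdcjs tocbq dsa smjan
Hunk 5: at line 2 remove [pbcqf,xvu,pqd] add [ufyy] -> 10 lines: solsj zjfje ufyy dqkm lto nzi hdcjs tocbq dsa smjan
Hunk 6: at line 3 remove [lto,nzi,hdcjs] add [xakpf,jzs,bpgkb] -> 10 lines: solsj zjfje ufyy dqkm xakpf jzs bpgkb tocbq dsa smjan
Hunk 7: at line 3 remove [xakpf,jzs,bpgkb] add [bkbc,igt] -> 9 lines: solsj zjfje ufyy dqkm bkbc igt tocbq dsa smjan
Final line 6: igt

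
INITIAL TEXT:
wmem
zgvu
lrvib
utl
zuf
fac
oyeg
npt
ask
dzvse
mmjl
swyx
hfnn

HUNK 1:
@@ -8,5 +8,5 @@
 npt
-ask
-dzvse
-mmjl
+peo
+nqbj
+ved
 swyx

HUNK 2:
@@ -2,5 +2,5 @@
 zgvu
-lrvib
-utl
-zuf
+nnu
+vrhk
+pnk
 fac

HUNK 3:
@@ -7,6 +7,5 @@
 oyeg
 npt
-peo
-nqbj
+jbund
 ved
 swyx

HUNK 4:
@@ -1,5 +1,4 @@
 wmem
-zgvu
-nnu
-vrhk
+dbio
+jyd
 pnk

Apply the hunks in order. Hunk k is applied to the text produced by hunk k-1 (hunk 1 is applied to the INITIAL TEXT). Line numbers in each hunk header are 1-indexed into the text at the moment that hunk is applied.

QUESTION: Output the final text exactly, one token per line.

Hunk 1: at line 8 remove [ask,dzvse,mmjl] add [peo,nqbj,ved] -> 13 lines: wmem zgvu lrvib utl zuf fac oyeg npt peo nqbj ved swyx hfnn
Hunk 2: at line 2 remove [lrvib,utl,zuf] add [nnu,vrhk,pnk] -> 13 lines: wmem zgvu nnu vrhk pnk fac oyeg npt peo nqbj ved swyx hfnn
Hunk 3: at line 7 remove [peo,nqbj] add [jbund] -> 12 lines: wmem zgvu nnu vrhk pnk fac oyeg npt jbund ved swyx hfnn
Hunk 4: at line 1 remove [zgvu,nnu,vrhk] add [dbio,jyd] -> 11 lines: wmem dbio jyd pnk fac oyeg npt jbund ved swyx hfnn

Answer: wmem
dbio
jyd
pnk
fac
oyeg
npt
jbund
ved
swyx
hfnn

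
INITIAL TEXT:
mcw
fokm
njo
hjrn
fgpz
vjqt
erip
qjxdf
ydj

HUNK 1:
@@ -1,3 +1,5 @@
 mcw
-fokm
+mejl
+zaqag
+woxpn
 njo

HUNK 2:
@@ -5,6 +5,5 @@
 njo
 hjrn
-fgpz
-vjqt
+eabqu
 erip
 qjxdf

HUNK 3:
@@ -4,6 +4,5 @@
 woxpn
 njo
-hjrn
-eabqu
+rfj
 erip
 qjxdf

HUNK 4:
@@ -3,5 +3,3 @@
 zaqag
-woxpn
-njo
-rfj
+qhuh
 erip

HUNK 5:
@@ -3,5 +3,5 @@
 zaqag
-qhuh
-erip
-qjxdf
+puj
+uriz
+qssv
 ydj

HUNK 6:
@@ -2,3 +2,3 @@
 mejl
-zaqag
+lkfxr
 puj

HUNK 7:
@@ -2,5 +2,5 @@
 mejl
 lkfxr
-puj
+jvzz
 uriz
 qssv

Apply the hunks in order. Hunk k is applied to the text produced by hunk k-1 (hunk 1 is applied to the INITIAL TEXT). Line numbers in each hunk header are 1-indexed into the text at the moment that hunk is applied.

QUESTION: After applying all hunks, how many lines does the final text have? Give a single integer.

Hunk 1: at line 1 remove [fokm] add [mejl,zaqag,woxpn] -> 11 lines: mcw mejl zaqag woxpn njo hjrn fgpz vjqt erip qjxdf ydj
Hunk 2: at line 5 remove [fgpz,vjqt] add [eabqu] -> 10 lines: mcw mejl zaqag woxpn njo hjrn eabqu erip qjxdf ydj
Hunk 3: at line 4 remove [hjrn,eabqu] add [rfj] -> 9 lines: mcw mejl zaqag woxpn njo rfj erip qjxdf ydj
Hunk 4: at line 3 remove [woxpn,njo,rfj] add [qhuh] -> 7 lines: mcw mejl zaqag qhuh erip qjxdf ydj
Hunk 5: at line 3 remove [qhuh,erip,qjxdf] add [puj,uriz,qssv] -> 7 lines: mcw mejl zaqag puj uriz qssv ydj
Hunk 6: at line 2 remove [zaqag] add [lkfxr] -> 7 lines: mcw mejl lkfxr puj uriz qssv ydj
Hunk 7: at line 2 remove [puj] add [jvzz] -> 7 lines: mcw mejl lkfxr jvzz uriz qssv ydj
Final line count: 7

Answer: 7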